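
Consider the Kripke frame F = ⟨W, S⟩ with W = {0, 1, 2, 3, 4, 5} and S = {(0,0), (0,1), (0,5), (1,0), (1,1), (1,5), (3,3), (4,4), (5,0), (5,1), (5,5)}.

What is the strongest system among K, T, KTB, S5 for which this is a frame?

K

Reflexive (axiom T): no — 2 is not related to itself.
Symmetric (axiom B): yes — every pair in S has its reverse in S.
Euclidean (axiom 5): yes — any two successors of a common world are S-related.
So F validates K; T would additionally require S to be reflexive. The strongest is K.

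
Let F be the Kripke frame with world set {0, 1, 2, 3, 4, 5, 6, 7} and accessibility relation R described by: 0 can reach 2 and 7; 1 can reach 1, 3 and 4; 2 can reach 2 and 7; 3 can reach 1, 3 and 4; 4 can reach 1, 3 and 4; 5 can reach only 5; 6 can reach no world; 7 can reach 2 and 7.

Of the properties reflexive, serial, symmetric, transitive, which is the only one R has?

Reflexive: no — 0 is not related to itself.
Serial: no — 6 has no R-successor.
Symmetric: no — 0 R 2 but not 2 R 0.
Transitive: yes — every two-step R-path is closed by a direct edge.
Only transitive holds.

transitive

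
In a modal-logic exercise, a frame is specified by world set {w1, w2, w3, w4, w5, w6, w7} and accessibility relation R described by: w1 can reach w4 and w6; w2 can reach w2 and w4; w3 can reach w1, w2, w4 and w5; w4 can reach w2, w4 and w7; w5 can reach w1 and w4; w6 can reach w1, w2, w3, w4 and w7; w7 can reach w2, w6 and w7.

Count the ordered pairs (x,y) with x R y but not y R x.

Enumerating: (w1,w4), (w3,w1), (w3,w2), (w3,w4), (w3,w5), (w4,w7), (w5,w1), (w5,w4), (w6,w2), (w6,w3), (w6,w4), (w7,w2).

12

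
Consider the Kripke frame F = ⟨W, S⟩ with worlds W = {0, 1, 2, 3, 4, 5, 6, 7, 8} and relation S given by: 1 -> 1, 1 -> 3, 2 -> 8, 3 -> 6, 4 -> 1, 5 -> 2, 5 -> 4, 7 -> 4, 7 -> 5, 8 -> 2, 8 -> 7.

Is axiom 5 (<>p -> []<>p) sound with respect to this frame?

No

Axiom 5 corresponds to the accessibility relation being Euclidean.
Euclidean: no — 5 S 2 and 5 S 4, but not 2 S 4.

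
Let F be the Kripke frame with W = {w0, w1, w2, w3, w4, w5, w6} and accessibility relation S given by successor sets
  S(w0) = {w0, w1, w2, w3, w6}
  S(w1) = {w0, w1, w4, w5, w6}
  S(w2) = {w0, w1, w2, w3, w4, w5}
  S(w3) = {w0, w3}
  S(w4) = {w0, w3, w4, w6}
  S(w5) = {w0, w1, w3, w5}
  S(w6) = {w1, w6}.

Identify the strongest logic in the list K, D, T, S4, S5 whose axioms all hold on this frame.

T

Serial (axiom D): yes — every world has a successor (e.g. w0 S w0).
Reflexive (axiom T): yes — every world is S-related to itself.
Transitive (axiom 4): no — w0 S w1 and w1 S w4, but not w0 S w4.
Euclidean (axiom 5): no — w0 S w1 and w0 S w2, but not w1 S w2.
So F validates K, D, T; S4 would additionally require S to be transitive. The strongest is T.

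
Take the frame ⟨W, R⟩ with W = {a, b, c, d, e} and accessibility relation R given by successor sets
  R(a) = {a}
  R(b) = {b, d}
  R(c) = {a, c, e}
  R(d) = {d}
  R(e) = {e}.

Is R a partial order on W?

Reflexive: yes — every world is R-related to itself.
Transitive: yes — every two-step R-path is closed by a direct edge.
Antisymmetric: yes — no distinct pair is related both ways.
So R is a partial order.

Yes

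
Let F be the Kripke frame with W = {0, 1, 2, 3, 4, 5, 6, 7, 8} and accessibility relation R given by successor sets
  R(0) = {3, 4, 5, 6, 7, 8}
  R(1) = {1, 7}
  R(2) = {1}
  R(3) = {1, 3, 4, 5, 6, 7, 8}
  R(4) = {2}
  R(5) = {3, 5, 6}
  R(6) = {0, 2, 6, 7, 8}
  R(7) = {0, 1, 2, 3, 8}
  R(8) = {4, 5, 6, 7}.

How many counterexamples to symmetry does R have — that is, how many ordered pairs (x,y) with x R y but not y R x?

Enumerating: (0,3), (0,4), (0,5), (0,8), (2,1), (3,1), (3,4), (3,6), (3,8), (4,2), (5,6), (6,2), (6,7), (7,2), (8,4), (8,5).

16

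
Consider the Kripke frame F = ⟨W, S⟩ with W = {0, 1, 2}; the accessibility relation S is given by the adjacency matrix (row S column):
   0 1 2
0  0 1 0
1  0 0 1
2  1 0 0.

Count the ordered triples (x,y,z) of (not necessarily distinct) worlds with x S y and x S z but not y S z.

3

Enumerating: (0,1,1), (1,2,2), (2,0,0).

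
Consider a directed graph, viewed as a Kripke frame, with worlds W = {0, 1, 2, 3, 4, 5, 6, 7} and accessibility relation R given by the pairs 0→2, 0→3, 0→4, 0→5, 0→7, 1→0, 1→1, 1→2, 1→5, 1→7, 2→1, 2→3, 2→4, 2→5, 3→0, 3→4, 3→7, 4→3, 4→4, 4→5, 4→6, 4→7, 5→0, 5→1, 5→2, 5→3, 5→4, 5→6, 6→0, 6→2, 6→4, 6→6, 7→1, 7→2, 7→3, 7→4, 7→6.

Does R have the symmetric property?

Symmetric: no — 0 R 2 but not 2 R 0.

No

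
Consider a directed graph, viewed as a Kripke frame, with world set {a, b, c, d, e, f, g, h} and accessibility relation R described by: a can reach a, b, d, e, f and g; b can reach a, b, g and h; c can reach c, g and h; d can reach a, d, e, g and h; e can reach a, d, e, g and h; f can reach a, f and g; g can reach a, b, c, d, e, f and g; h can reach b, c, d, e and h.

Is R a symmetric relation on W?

Symmetric: yes — every pair in R has its reverse in R.

Yes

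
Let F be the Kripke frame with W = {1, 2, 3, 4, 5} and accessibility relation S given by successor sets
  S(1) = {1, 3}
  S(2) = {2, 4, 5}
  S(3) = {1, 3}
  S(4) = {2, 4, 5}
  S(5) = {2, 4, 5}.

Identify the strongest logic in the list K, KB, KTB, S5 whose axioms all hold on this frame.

Symmetric (axiom B): yes — every pair in S has its reverse in S.
Reflexive (axiom T): yes — every world is S-related to itself.
Euclidean (axiom 5): yes — any two successors of a common world are S-related.
So F validates K, KB, KTB, S5. The strongest is S5.

S5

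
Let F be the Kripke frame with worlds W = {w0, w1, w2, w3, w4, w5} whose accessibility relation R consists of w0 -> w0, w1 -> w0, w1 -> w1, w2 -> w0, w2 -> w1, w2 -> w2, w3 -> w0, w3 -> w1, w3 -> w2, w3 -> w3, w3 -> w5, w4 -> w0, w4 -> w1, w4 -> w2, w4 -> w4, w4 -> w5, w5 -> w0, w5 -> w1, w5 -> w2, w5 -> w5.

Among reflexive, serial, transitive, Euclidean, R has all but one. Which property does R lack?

Euclidean

Reflexive: yes — every world is R-related to itself.
Serial: yes — every world has a successor (e.g. w0 R w0).
Transitive: yes — every two-step R-path is closed by a direct edge.
Euclidean: no — w2 R w0 and w2 R w1, but not w0 R w1.
Only Euclidean fails.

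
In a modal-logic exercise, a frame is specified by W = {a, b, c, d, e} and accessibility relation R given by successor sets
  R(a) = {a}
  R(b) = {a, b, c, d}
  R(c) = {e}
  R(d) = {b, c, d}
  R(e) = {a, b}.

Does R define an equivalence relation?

No

Reflexive: no — c is not related to itself.
Symmetric: no — b R a but not a R b.
Transitive: no — b R c and c R e, but not b R e.
So R is not an equivalence relation.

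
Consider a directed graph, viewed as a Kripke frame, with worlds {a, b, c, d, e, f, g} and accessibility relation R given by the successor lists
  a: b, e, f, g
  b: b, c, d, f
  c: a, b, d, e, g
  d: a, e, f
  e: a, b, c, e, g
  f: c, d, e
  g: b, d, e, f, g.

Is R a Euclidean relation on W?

No

Euclidean: no — a R b and a R e, but not b R e.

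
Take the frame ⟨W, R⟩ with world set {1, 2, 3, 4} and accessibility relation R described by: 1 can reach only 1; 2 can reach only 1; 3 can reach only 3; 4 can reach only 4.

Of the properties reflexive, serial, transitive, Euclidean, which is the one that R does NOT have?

reflexive

Reflexive: no — 2 is not related to itself.
Serial: yes — every world has a successor (e.g. 1 R 1).
Transitive: yes — every two-step R-path is closed by a direct edge.
Euclidean: yes — any two successors of a common world are R-related.
Only reflexive fails.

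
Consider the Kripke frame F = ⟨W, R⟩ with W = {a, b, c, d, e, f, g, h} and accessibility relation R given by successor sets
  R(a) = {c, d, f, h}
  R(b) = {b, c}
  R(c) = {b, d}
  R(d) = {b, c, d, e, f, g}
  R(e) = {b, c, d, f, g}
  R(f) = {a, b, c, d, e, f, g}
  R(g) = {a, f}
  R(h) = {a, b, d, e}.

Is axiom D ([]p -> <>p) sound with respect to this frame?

Axiom D corresponds to the accessibility relation being serial.
Serial: yes — every world has a successor (e.g. a R c).

Yes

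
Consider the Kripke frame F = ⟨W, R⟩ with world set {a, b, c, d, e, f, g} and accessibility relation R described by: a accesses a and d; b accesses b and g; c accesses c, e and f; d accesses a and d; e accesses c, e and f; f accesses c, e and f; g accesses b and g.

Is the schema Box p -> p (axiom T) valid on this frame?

Yes

The schema T characterises exactly the reflexive frames.
Reflexive: yes — every world is R-related to itself.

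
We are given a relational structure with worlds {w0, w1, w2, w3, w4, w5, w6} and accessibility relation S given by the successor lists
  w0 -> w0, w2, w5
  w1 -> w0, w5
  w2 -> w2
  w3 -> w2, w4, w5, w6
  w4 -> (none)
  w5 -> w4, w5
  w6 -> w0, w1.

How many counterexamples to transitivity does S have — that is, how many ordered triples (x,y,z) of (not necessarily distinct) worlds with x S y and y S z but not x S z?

8

Enumerating: (w0,w5,w4), (w1,w0,w2), (w1,w5,w4), (w3,w6,w0), (w3,w6,w1), (w6,w0,w2), (w6,w0,w5), (w6,w1,w5).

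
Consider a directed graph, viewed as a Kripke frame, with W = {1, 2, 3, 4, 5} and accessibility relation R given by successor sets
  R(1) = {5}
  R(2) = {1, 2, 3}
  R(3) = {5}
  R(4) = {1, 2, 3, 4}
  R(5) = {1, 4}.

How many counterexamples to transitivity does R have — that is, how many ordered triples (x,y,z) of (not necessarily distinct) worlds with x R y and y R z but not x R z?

Enumerating: (1,5,1), (1,5,4), (2,1,5), (2,3,5), (3,5,1), (3,5,4), (4,1,5), (4,3,5), (5,1,5), (5,4,2), (5,4,3).

11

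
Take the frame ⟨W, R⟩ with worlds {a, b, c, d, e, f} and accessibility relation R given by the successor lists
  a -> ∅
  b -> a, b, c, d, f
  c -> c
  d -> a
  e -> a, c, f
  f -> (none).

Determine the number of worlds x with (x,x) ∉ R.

Enumerating: a, d, e, f.

4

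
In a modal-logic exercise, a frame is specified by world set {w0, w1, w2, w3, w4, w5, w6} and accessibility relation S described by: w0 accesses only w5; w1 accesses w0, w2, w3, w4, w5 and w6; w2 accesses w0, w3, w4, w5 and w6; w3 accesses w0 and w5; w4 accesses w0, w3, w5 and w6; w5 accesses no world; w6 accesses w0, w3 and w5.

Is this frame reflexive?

No

Reflexive: no — w0 is not related to itself.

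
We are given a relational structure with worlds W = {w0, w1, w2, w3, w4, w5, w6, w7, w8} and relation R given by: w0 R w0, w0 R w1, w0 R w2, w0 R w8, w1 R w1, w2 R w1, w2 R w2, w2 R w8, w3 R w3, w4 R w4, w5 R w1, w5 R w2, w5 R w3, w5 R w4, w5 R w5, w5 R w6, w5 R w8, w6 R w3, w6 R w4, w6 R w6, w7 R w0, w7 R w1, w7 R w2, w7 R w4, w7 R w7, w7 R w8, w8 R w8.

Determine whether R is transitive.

Yes

Transitive: yes — every two-step R-path is closed by a direct edge.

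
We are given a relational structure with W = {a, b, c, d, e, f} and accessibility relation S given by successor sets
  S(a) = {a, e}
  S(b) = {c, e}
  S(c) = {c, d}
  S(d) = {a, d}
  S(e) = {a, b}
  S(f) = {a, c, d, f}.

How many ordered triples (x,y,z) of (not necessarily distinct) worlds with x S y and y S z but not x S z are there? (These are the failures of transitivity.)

Enumerating: (a,e,b), (b,c,d), (b,e,a), (b,e,b), (c,d,a), (d,a,e), (e,a,e), (e,b,c), (e,b,e), (f,a,e).

10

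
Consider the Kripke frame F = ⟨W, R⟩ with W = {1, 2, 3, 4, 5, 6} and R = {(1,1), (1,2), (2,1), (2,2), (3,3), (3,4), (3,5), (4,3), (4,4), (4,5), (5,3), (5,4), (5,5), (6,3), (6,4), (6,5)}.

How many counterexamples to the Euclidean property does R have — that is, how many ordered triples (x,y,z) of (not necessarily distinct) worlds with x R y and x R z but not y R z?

0

R is Euclidean; there are no such tuples.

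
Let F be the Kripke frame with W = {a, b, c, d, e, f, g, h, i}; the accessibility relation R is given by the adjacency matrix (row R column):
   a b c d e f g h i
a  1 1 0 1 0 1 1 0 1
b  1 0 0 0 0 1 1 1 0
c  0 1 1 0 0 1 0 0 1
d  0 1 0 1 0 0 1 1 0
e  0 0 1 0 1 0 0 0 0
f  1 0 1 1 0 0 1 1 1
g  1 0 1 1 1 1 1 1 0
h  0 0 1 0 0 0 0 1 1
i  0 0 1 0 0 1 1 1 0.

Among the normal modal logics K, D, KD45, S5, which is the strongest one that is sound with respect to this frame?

Serial (axiom D): yes — every world has a successor (e.g. a R a).
Euclidean (axiom 5): no — a R b and a R d, but not b R d.
Transitive (axiom 4): no — a R b and b R h, but not a R h.
Reflexive (axiom T): no — b is not related to itself.
So F validates K, D; KD45 would additionally require R to be Euclidean and transitive. The strongest is D.

D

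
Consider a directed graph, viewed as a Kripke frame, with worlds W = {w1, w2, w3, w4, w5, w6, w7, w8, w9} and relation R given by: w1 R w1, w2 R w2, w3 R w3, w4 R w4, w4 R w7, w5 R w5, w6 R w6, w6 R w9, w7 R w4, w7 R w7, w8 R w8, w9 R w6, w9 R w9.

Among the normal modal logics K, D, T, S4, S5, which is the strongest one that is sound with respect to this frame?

Serial (axiom D): yes — every world has a successor (e.g. w1 R w1).
Reflexive (axiom T): yes — every world is R-related to itself.
Transitive (axiom 4): yes — every two-step R-path is closed by a direct edge.
Euclidean (axiom 5): yes — any two successors of a common world are R-related.
So F validates K, D, T, S4, S5. The strongest is S5.

S5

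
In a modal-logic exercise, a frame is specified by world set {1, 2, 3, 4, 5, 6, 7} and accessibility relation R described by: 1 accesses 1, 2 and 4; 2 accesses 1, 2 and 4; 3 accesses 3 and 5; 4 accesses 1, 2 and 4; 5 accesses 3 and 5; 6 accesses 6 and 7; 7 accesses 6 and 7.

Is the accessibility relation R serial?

Yes

Serial: yes — every world has a successor (e.g. 1 R 1).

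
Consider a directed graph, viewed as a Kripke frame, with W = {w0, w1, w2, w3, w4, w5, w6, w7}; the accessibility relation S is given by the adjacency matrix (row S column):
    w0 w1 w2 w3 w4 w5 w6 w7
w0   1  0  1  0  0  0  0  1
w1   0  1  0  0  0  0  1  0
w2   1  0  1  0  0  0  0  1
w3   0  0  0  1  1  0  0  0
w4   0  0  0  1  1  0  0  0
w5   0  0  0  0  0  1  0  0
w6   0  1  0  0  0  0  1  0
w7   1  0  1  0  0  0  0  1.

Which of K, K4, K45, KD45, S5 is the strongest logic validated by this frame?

S5

Transitive (axiom 4): yes — every two-step S-path is closed by a direct edge.
Euclidean (axiom 5): yes — any two successors of a common world are S-related.
Serial (axiom D): yes — every world has a successor (e.g. w0 S w0).
Reflexive (axiom T): yes — every world is S-related to itself.
So F validates K, K4, K45, KD45, S5. The strongest is S5.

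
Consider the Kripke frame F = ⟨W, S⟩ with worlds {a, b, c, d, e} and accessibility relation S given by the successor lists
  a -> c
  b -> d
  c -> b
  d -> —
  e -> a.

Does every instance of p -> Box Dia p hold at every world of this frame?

No

Axiom B corresponds to the accessibility relation being symmetric.
Symmetric: no — a S c but not c S a.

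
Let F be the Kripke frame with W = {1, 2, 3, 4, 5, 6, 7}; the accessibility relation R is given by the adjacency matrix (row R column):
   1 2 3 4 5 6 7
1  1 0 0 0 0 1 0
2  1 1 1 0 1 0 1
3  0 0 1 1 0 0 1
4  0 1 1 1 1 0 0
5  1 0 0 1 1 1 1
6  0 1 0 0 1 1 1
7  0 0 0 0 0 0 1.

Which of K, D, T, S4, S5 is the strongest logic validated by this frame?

T

Serial (axiom D): yes — every world has a successor (e.g. 1 R 1).
Reflexive (axiom T): yes — every world is R-related to itself.
Transitive (axiom 4): no — 1 R 6 and 6 R 2, but not 1 R 2.
Euclidean (axiom 5): no — 2 R 1 and 2 R 3, but not 1 R 3.
So F validates K, D, T; S4 would additionally require R to be transitive. The strongest is T.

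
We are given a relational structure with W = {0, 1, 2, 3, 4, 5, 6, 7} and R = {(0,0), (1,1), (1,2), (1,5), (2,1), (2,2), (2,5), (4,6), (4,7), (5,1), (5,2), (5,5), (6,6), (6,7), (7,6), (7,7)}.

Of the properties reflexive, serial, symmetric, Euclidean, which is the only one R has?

Reflexive: no — 3 is not related to itself.
Serial: no — 3 has no R-successor.
Symmetric: no — 4 R 6 but not 6 R 4.
Euclidean: yes — any two successors of a common world are R-related.
Only Euclidean holds.

Euclidean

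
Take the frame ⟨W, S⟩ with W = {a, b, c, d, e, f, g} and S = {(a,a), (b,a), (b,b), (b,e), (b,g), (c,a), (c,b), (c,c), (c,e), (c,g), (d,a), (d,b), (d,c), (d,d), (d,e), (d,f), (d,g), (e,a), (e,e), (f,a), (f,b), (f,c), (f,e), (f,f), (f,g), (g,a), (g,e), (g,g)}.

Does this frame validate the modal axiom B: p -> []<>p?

No

By correspondence theory, B is valid on a frame iff S is symmetric.
Symmetric: no — b S a but not a S b.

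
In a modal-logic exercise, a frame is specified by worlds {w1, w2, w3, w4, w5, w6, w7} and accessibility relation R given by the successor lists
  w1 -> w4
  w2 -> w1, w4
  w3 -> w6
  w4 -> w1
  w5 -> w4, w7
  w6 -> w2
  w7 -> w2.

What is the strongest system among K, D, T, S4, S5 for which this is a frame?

D

Serial (axiom D): yes — every world has a successor (e.g. w1 R w4).
Reflexive (axiom T): no — w1 is not related to itself.
Transitive (axiom 4): no — w3 R w6 and w6 R w2, but not w3 R w2.
Euclidean (axiom 5): no — w5 R w4 and w5 R w7, but not w4 R w7.
So F validates K, D; T would additionally require R to be reflexive. The strongest is D.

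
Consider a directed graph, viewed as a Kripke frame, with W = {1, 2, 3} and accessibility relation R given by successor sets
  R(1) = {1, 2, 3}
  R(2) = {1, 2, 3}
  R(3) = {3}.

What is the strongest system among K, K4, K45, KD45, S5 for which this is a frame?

Transitive (axiom 4): yes — every two-step R-path is closed by a direct edge.
Euclidean (axiom 5): no — 1 R 3 and 1 R 2, but not 3 R 2.
Serial (axiom D): yes — every world has a successor (e.g. 1 R 1).
Reflexive (axiom T): yes — every world is R-related to itself.
So F validates K, K4; K45 would additionally require R to be Euclidean. The strongest is K4.

K4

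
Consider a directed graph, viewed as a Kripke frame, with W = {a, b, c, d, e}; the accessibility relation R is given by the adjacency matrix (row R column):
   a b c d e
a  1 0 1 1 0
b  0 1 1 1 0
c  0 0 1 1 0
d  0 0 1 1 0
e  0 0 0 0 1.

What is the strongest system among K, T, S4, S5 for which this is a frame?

Reflexive (axiom T): yes — every world is R-related to itself.
Transitive (axiom 4): yes — every two-step R-path is closed by a direct edge.
Euclidean (axiom 5): no — a R c and a R a, but not c R a.
So F validates K, T, S4; S5 would additionally require R to be Euclidean. The strongest is S4.

S4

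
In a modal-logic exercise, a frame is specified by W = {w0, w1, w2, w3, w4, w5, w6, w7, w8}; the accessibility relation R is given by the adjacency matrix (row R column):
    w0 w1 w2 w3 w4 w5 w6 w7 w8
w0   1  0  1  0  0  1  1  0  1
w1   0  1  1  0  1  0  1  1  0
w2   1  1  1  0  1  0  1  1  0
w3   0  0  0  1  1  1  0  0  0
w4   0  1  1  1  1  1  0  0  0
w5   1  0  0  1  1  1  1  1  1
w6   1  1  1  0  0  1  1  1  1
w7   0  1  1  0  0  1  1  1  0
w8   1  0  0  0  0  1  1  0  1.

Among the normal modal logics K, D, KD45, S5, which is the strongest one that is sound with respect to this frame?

D

Serial (axiom D): yes — every world has a successor (e.g. w0 R w0).
Euclidean (axiom 5): no — w0 R w2 and w0 R w5, but not w2 R w5.
Transitive (axiom 4): no — w0 R w2 and w2 R w1, but not w0 R w1.
Reflexive (axiom T): yes — every world is R-related to itself.
So F validates K, D; KD45 would additionally require R to be Euclidean and transitive. The strongest is D.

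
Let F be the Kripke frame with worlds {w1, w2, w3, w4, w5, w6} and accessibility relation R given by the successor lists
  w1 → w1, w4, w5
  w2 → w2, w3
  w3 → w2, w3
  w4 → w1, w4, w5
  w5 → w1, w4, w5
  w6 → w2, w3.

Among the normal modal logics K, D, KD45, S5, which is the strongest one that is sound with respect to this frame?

KD45

Serial (axiom D): yes — every world has a successor (e.g. w1 R w1).
Euclidean (axiom 5): yes — any two successors of a common world are R-related.
Transitive (axiom 4): yes — every two-step R-path is closed by a direct edge.
Reflexive (axiom T): no — w6 is not related to itself.
So F validates K, D, KD45; S5 would additionally require R to be reflexive. The strongest is KD45.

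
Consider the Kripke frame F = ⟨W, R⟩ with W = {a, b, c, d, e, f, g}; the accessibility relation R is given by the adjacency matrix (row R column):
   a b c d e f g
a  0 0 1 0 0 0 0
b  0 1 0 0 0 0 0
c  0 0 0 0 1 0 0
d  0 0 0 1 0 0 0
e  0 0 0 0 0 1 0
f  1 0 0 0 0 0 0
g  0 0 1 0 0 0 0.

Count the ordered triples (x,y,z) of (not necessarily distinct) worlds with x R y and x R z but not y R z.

5

Enumerating: (a,c,c), (c,e,e), (e,f,f), (f,a,a), (g,c,c).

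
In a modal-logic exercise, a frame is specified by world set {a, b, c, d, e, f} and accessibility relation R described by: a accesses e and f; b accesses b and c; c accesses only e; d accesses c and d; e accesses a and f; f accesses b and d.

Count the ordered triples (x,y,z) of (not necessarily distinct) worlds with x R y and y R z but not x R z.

Enumerating: (a,e,a), (a,f,b), (a,f,d), (b,c,e), (c,e,a), (c,e,f), (d,c,e), (e,a,e), (e,f,b), (e,f,d), (f,b,c), (f,d,c).

12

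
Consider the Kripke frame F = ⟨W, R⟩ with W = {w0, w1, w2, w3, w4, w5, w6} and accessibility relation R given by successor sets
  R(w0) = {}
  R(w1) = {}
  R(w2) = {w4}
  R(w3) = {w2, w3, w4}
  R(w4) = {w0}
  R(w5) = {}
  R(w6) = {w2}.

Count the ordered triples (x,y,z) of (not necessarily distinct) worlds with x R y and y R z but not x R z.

3

Enumerating: (w2,w4,w0), (w3,w4,w0), (w6,w2,w4).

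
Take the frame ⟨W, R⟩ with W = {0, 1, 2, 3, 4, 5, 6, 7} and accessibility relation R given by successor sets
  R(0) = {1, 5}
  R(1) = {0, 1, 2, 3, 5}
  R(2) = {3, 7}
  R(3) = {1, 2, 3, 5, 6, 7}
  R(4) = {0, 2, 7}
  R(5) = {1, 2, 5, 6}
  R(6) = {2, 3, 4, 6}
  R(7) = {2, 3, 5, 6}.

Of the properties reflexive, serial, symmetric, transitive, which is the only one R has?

serial

Reflexive: no — 0 is not related to itself.
Serial: yes — every world has a successor (e.g. 0 R 1).
Symmetric: no — 0 R 5 but not 5 R 0.
Transitive: no — 0 R 1 and 1 R 2, but not 0 R 2.
Only serial holds.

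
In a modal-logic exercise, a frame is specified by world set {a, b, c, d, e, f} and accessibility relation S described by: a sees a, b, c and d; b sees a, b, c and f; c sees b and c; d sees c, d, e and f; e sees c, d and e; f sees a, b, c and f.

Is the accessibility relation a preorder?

No

Reflexive: yes — every world is S-related to itself.
Transitive: no — a S b and b S f, but not a S f.
So S is not a preorder.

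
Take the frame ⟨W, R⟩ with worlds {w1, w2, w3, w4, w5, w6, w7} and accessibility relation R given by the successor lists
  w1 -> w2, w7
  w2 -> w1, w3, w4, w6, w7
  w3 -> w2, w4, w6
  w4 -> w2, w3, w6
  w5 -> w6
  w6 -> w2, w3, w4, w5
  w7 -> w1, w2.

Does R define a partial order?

No

Reflexive: no — w1 is not related to itself.
Transitive: no — w1 R w2 and w2 R w3, but not w1 R w3.
Antisymmetric: no — w1 R w2 and w2 R w1 with w1 ≠ w2.
So R is not a partial order.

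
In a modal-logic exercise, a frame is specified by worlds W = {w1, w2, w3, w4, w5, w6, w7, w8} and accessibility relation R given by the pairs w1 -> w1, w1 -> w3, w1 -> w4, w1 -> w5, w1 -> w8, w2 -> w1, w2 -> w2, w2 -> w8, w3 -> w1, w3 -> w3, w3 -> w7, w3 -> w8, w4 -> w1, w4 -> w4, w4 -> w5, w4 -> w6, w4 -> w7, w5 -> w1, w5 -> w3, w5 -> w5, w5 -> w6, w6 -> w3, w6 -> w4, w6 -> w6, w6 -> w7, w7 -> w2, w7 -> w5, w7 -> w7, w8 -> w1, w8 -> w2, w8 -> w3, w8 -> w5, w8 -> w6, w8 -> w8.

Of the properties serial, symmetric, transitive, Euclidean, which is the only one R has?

Serial: yes — every world has a successor (e.g. w1 R w1).
Symmetric: no — w2 R w1 but not w1 R w2.
Transitive: no — w1 R w3 and w3 R w7, but not w1 R w7.
Euclidean: no — w1 R w3 and w1 R w4, but not w3 R w4.
Only serial holds.

serial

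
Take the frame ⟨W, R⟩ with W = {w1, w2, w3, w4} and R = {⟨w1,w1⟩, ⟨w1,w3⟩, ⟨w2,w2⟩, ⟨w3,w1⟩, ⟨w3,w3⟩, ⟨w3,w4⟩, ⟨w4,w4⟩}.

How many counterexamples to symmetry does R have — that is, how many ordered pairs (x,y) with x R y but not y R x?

Enumerating: (w3,w4).

1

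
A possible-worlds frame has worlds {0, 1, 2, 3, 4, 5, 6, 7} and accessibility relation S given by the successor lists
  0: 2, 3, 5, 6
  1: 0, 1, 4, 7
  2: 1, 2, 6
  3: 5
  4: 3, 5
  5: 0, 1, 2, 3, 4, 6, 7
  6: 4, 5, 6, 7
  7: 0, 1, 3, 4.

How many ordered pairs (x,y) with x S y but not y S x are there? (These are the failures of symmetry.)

Enumerating: (0,2), (0,3), (0,6), (1,0), (1,4), (2,1), (2,6), (4,3), (5,1), (5,2), (5,7), (6,4), (6,7), (7,0), (7,3), (7,4).

16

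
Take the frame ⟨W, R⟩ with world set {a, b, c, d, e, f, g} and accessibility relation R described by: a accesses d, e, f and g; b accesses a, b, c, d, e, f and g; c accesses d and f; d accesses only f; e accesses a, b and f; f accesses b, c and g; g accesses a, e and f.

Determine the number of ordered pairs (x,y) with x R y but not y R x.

Enumerating: (a,d), (a,f), (b,a), (b,c), (b,d), (b,g), (c,d), (d,f), (e,f), (g,e).

10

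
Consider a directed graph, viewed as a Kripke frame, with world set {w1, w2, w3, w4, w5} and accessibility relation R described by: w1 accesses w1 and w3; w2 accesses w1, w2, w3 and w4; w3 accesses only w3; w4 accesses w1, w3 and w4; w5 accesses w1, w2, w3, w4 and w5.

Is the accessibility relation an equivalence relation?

Reflexive: yes — every world is R-related to itself.
Symmetric: no — w1 R w3 but not w3 R w1.
Transitive: yes — every two-step R-path is closed by a direct edge.
So R is not an equivalence relation.

No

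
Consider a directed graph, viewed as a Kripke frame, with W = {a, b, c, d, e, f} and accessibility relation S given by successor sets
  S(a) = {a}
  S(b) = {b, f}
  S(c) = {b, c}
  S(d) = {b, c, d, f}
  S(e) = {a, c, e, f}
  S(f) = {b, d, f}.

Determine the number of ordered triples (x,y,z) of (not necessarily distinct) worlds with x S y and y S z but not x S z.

Enumerating: (b,f,d), (c,b,f), (e,c,b), (e,f,b), (e,f,d), (f,d,c).

6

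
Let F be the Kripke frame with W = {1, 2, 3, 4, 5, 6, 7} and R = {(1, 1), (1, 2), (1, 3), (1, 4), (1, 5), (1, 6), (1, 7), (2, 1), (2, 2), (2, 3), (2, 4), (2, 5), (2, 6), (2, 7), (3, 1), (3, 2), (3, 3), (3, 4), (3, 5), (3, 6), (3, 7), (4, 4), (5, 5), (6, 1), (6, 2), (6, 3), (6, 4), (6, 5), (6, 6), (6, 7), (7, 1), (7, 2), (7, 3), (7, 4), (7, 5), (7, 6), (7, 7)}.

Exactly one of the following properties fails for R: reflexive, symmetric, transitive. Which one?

Reflexive: yes — every world is R-related to itself.
Symmetric: no — 1 R 4 but not 4 R 1.
Transitive: yes — every two-step R-path is closed by a direct edge.
Only symmetric fails.

symmetric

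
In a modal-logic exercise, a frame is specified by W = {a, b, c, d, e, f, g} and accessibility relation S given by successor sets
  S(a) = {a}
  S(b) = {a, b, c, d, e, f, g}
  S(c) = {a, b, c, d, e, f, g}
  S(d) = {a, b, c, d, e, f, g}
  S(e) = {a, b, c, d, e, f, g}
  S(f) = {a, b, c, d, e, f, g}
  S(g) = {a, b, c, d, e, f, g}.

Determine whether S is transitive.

Transitive: yes — every two-step S-path is closed by a direct edge.

Yes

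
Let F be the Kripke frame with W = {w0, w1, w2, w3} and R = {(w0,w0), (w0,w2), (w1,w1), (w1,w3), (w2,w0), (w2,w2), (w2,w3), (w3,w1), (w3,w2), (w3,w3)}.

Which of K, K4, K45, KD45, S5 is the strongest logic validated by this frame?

K

Transitive (axiom 4): no — w0 R w2 and w2 R w3, but not w0 R w3.
Euclidean (axiom 5): no — w2 R w0 and w2 R w3, but not w0 R w3.
Serial (axiom D): yes — every world has a successor (e.g. w0 R w0).
Reflexive (axiom T): yes — every world is R-related to itself.
So F validates K; K4 would additionally require R to be transitive. The strongest is K.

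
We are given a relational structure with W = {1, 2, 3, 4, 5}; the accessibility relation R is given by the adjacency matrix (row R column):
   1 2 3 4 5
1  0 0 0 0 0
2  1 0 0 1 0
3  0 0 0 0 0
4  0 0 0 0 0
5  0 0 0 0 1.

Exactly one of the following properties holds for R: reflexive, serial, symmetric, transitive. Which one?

transitive

Reflexive: no — 1 is not related to itself.
Serial: no — 1 has no R-successor.
Symmetric: no — 2 R 1 but not 1 R 2.
Transitive: yes — every two-step R-path is closed by a direct edge.
Only transitive holds.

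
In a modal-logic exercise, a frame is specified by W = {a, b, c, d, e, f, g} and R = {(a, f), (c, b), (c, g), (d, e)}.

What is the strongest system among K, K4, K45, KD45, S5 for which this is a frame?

Transitive (axiom 4): yes — every two-step R-path is closed by a direct edge.
Euclidean (axiom 5): no — c R b and c R g, but not b R g.
Serial (axiom D): no — b has no R-successor.
Reflexive (axiom T): no — a is not related to itself.
So F validates K, K4; K45 would additionally require R to be Euclidean. The strongest is K4.

K4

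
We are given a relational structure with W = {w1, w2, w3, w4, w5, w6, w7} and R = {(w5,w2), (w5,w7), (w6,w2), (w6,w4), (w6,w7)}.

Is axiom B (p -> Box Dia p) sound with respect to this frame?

No

The schema B characterises exactly the symmetric frames.
Symmetric: no — w5 R w2 but not w2 R w5.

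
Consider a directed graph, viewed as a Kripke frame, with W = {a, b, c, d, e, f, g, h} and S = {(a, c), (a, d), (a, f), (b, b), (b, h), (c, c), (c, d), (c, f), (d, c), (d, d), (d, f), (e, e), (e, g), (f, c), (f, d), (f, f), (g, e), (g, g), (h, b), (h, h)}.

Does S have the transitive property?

Transitive: yes — every two-step S-path is closed by a direct edge.

Yes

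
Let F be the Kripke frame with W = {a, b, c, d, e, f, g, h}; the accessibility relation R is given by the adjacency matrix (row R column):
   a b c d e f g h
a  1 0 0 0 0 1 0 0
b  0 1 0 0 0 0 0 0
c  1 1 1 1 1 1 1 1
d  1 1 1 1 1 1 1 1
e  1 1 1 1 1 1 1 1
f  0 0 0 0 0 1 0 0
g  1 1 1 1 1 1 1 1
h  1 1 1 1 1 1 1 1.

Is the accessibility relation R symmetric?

Symmetric: no — a R f but not f R a.

No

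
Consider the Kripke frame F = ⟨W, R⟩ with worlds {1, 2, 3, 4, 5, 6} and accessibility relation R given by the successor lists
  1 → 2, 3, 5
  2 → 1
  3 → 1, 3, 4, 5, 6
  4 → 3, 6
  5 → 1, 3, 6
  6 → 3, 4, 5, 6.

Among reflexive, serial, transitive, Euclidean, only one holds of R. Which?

serial

Reflexive: no — 1 is not related to itself.
Serial: yes — every world has a successor (e.g. 1 R 2).
Transitive: no — 1 R 3 and 3 R 4, but not 1 R 4.
Euclidean: no — 1 R 2 and 1 R 3, but not 2 R 3.
Only serial holds.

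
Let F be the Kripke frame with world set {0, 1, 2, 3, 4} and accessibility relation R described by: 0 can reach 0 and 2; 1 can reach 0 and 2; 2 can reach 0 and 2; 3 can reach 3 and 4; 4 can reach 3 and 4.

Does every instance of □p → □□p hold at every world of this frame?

Yes

Axiom 4 corresponds to the accessibility relation being transitive.
Transitive: yes — every two-step R-path is closed by a direct edge.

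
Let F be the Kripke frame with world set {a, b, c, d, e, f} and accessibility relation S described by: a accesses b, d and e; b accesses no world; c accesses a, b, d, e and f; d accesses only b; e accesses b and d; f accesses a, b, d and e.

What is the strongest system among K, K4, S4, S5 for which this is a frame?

Transitive (axiom 4): yes — every two-step S-path is closed by a direct edge.
Reflexive (axiom T): no — a is not related to itself.
Euclidean (axiom 5): no — a S b and a S d, but not b S d.
So F validates K, K4; S4 would additionally require S to be reflexive. The strongest is K4.

K4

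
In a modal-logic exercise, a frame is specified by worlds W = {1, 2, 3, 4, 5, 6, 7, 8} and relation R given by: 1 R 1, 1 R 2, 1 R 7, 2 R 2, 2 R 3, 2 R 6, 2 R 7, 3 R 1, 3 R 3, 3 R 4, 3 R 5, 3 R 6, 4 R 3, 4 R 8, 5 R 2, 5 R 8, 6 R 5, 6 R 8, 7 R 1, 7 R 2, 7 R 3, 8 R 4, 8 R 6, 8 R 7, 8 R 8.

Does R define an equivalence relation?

Reflexive: no — 4 is not related to itself.
Symmetric: no — 1 R 2 but not 2 R 1.
Transitive: no — 1 R 2 and 2 R 3, but not 1 R 3.
So R is not an equivalence relation.

No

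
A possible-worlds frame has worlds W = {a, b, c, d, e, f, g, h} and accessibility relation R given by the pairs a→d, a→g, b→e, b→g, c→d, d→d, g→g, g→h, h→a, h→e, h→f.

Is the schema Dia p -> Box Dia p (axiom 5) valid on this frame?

The schema 5 characterises exactly the Euclidean frames.
Euclidean: no — a R d and a R g, but not d R g.

No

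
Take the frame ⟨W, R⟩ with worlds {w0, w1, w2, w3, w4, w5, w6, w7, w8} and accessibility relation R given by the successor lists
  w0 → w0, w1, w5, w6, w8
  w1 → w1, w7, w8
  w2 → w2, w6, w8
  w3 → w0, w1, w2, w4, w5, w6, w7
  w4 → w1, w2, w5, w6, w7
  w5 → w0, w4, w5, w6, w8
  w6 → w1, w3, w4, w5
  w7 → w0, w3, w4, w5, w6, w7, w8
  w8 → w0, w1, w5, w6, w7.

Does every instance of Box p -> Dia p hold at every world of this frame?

Yes

By correspondence theory, D is valid on a frame iff R is serial.
Serial: yes — every world has a successor (e.g. w0 R w0).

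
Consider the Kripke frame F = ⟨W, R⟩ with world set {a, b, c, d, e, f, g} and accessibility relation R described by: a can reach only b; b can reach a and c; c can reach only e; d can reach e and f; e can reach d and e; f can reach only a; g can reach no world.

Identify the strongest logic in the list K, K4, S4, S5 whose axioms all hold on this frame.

K

Transitive (axiom 4): no — a R b and b R c, but not a R c.
Reflexive (axiom T): no — a is not related to itself.
Euclidean (axiom 5): no — b R a and b R c, but not a R c.
So F validates K; K4 would additionally require R to be transitive. The strongest is K.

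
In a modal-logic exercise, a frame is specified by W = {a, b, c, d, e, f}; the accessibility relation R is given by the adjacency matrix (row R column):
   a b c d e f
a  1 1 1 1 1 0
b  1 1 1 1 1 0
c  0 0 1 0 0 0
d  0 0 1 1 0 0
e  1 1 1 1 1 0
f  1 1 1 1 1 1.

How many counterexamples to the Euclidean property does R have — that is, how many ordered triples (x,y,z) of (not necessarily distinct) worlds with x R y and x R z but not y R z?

Enumerating: (a,c,a), (a,c,b), (a,c,d), (a,c,e), (a,d,a), (a,d,b), (a,d,e), (b,c,a), (b,c,b), (b,c,d), (b,c,e), (b,d,a), … and 22 more.
Total: 34.

34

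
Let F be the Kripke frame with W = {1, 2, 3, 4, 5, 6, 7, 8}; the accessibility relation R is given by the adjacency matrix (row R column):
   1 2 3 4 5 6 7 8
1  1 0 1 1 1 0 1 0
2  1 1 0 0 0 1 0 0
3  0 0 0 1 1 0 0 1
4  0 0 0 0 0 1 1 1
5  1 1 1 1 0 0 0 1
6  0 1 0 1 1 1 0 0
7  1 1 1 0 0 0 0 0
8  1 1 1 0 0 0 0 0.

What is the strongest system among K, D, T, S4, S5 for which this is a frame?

D

Serial (axiom D): yes — every world has a successor (e.g. 1 R 1).
Reflexive (axiom T): no — 3 is not related to itself.
Transitive (axiom 4): no — 1 R 3 and 3 R 8, but not 1 R 8.
Euclidean (axiom 5): no — 1 R 3 and 1 R 7, but not 3 R 7.
So F validates K, D; T would additionally require R to be reflexive. The strongest is D.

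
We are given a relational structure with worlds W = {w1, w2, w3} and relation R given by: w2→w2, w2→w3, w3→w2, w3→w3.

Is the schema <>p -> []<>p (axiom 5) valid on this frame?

Yes

By correspondence theory, 5 is valid on a frame iff R is Euclidean.
Euclidean: yes — any two successors of a common world are R-related.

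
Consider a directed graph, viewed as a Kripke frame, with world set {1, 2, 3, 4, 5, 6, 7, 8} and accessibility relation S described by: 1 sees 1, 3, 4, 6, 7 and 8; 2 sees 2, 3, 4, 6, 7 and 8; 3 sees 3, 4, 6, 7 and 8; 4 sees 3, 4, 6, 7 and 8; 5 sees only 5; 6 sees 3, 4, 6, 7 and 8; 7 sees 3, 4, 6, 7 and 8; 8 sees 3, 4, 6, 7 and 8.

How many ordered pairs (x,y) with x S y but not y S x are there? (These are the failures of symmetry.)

10

Enumerating: (1,3), (1,4), (1,6), (1,7), (1,8), (2,3), (2,4), (2,6), (2,7), (2,8).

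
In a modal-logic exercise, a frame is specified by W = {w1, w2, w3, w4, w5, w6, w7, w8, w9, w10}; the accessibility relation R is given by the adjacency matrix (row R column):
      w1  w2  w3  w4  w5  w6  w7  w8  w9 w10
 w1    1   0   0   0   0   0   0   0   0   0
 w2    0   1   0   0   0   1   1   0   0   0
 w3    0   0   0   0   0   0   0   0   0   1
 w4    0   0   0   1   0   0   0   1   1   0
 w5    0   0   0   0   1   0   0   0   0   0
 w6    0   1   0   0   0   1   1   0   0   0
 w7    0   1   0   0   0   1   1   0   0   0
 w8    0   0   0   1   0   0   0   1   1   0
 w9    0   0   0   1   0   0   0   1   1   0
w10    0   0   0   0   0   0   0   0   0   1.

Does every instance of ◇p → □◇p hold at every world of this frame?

Axiom 5 corresponds to the accessibility relation being Euclidean.
Euclidean: yes — any two successors of a common world are R-related.

Yes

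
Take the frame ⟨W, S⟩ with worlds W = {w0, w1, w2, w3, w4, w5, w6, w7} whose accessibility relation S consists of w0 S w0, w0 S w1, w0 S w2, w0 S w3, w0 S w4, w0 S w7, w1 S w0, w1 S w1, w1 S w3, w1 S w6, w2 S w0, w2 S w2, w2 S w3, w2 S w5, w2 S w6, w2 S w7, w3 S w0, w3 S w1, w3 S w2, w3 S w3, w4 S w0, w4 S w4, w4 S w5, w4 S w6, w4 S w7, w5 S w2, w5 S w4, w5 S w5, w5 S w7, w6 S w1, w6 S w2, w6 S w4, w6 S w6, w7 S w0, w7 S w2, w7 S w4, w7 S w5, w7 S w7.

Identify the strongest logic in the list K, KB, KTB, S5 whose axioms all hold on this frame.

KTB

Symmetric (axiom B): yes — every pair in S has its reverse in S.
Reflexive (axiom T): yes — every world is S-related to itself.
Euclidean (axiom 5): no — w0 S w1 and w0 S w2, but not w1 S w2.
So F validates K, KB, KTB; S5 would additionally require S to be Euclidean. The strongest is KTB.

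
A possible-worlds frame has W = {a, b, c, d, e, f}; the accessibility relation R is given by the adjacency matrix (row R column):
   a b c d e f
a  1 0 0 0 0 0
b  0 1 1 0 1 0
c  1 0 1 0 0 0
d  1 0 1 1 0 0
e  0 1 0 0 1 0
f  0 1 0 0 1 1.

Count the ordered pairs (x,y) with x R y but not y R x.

Enumerating: (b,c), (c,a), (d,a), (d,c), (f,b), (f,e).

6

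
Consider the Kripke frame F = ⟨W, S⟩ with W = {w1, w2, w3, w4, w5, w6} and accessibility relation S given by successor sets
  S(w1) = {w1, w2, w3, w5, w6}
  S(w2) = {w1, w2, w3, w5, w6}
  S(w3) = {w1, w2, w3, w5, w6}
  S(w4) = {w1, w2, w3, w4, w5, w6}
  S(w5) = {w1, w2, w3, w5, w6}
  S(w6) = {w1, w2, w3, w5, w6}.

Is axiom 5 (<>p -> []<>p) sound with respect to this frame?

Axiom 5 corresponds to the accessibility relation being Euclidean.
Euclidean: no — w4 S w1 and w4 S w4, but not w1 S w4.

No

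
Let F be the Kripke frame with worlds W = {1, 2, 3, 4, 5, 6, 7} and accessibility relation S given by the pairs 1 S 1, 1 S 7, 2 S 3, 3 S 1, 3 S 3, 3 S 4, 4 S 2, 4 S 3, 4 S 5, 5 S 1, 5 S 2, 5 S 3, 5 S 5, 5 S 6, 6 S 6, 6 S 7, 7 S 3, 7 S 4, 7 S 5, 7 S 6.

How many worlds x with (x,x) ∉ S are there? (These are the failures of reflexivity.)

3

Enumerating: 2, 4, 7.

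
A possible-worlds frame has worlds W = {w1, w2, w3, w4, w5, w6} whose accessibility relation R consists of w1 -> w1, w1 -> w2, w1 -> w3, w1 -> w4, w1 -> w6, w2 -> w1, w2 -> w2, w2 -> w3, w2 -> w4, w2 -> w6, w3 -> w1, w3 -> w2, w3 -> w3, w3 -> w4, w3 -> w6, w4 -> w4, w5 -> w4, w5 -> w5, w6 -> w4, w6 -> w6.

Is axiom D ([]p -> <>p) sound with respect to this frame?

Yes

By correspondence theory, D is valid on a frame iff R is serial.
Serial: yes — every world has a successor (e.g. w1 R w1).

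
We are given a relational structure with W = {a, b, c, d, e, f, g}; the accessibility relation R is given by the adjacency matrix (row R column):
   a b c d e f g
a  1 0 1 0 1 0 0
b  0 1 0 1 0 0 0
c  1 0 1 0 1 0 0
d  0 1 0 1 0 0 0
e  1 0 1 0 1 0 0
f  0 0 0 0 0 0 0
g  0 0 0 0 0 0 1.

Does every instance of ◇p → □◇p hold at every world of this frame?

Yes

The schema 5 characterises exactly the Euclidean frames.
Euclidean: yes — any two successors of a common world are R-related.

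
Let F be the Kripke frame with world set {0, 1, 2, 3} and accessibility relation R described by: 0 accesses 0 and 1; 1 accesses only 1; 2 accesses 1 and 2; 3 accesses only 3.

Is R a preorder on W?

Reflexive: yes — every world is R-related to itself.
Transitive: yes — every two-step R-path is closed by a direct edge.
So R is a preorder.

Yes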